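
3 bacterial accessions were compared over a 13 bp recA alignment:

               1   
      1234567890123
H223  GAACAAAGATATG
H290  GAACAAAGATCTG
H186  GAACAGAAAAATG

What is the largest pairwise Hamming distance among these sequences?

4

Pairwise Hamming distances:
  H223 vs H290: 1
  H223 vs H186: 3
  H290 vs H186: 4
The largest is 4, between H290 and H186.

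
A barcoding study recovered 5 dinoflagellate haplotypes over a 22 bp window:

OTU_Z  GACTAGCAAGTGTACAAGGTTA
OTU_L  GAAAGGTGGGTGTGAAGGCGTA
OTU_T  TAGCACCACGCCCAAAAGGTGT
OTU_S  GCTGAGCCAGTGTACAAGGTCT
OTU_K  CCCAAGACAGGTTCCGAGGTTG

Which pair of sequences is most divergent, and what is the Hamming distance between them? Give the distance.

Pairwise Hamming distances:
  OTU_Z vs OTU_L: 11
  OTU_Z vs OTU_T: 11
  OTU_Z vs OTU_S: 6
  OTU_Z vs OTU_K: 10
  OTU_L vs OTU_T: 17
  OTU_L vs OTU_S: 14
  OTU_L vs OTU_K: 16
  OTU_T vs OTU_S: 12
  OTU_T vs OTU_K: 16
  OTU_S vs OTU_K: 10
The largest is 17, between OTU_L and OTU_T.

17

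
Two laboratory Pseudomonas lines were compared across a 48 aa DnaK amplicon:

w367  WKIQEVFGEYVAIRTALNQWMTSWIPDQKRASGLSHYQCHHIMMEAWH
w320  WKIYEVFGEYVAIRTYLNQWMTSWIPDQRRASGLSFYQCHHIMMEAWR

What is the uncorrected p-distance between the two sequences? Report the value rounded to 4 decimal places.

0.1042

The sequences differ at positions 4 (Q/Y), 16 (A/Y), 29 (K/R), 36 (H/F), 48 (H/R).
There are 5 differences over 48 sites, so p = 5/48 = 0.1042.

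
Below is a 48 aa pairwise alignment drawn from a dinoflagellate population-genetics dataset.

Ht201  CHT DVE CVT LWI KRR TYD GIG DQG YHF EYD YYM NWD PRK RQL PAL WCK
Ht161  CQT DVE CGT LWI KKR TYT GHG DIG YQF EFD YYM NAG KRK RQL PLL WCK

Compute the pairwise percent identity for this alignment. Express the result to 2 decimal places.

75.00%

The sequences differ at positions 2 (H/Q), 8 (V/G), 14 (R/K), 18 (D/T), 20 (I/H), 23 (Q/I), 26 (H/Q), 29 (Y/F), 35 (W/A), 36 (D/G), 37 (P/K), 44 (A/L).
36 of the 48 sites match, so the percent identity is 36/48 × 100 = 75.00%.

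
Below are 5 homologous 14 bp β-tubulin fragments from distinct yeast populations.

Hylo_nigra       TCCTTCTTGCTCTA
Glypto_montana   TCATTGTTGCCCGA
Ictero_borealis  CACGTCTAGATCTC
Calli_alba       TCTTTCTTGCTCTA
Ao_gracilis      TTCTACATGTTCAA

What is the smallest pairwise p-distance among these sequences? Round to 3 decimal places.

0.071

Pairwise Hamming distances:
  Hylo_nigra vs Glypto_montana: 4
  Hylo_nigra vs Ictero_borealis: 6
  Hylo_nigra vs Calli_alba: 1
  Hylo_nigra vs Ao_gracilis: 5
  Glypto_montana vs Ictero_borealis: 10
  Glypto_montana vs Calli_alba: 4
  Glypto_montana vs Ao_gracilis: 8
  Ictero_borealis vs Calli_alba: 7
  Ictero_borealis vs Ao_gracilis: 9
  Calli_alba vs Ao_gracilis: 6
The smallest is 1 mismatch, between Hylo_nigra and Calli_alba; p = 1/14 = 0.071.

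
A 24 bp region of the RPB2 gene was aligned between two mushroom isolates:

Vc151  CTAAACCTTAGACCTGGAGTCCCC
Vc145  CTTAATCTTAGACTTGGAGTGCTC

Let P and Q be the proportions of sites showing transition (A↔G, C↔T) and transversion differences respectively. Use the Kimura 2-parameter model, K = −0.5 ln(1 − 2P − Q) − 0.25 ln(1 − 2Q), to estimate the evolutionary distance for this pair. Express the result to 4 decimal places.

The sequences differ at positions 3 (A/T, transversion), 6 (C/T, transition), 14 (C/T, transition), 21 (C/G, transversion), 23 (C/T, transition).
Of the 5 differences, 3 transitions and 2 transversions over 24 sites: P = 3/24 = 0.125000, Q = 2/24 = 0.083333.
d = −0.5·ln(0.666667) − 0.25·ln(0.833334) = −0.5·(-0.405465) − 0.25·(-0.182321) = 0.2483.

0.2483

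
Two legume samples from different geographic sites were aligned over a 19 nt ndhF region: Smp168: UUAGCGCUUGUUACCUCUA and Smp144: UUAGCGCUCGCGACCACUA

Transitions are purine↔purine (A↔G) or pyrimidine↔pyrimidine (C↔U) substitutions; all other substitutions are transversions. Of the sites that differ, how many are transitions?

The sequences differ at positions 9 (U/C, transition), 11 (U/C, transition), 12 (U/G, transversion), 16 (U/A, transversion).
Of the 4 differences, 2 transitions and 2 transversions, so the answer is 2.

2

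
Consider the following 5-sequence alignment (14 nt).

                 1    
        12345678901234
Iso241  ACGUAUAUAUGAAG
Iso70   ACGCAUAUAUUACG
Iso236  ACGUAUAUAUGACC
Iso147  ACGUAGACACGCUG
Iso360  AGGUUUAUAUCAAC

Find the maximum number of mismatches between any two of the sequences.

9

Pairwise Hamming distances:
  Iso241 vs Iso70: 3
  Iso241 vs Iso236: 2
  Iso241 vs Iso147: 5
  Iso241 vs Iso360: 4
  Iso70 vs Iso236: 3
  Iso70 vs Iso147: 7
  Iso70 vs Iso360: 6
  Iso236 vs Iso147: 6
  Iso236 vs Iso360: 4
  Iso147 vs Iso360: 9
The largest is 9, between Iso147 and Iso360.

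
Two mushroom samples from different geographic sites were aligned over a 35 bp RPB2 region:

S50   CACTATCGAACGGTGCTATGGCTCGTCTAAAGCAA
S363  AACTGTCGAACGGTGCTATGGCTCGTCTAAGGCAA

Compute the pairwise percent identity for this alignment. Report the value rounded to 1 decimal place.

91.4%

Differing sites — 1:C/A; 5:A/G; 31:A/G.
32 of the 35 sites match, so the percent identity is 32/35 × 100 = 91.4%.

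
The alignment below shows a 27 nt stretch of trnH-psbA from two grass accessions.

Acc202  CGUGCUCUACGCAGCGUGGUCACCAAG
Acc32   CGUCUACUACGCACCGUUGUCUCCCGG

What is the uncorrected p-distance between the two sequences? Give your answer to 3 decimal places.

Differing sites — 4:G/C; 5:C/U; 6:U/A; 14:G/C; 18:G/U; 22:A/U; 25:A/C; 26:A/G.
There are 8 differences over 27 sites, so p = 8/27 = 0.296.

0.296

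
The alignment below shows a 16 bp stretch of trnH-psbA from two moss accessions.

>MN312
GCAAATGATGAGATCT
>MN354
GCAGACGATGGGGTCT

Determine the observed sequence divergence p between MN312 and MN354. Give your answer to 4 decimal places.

0.2500

Mismatches occur at site 4 (A→G), site 6 (T→C), site 11 (A→G), site 13 (A→G).
There are 4 differences over 16 sites, so p = 4/16 = 0.2500.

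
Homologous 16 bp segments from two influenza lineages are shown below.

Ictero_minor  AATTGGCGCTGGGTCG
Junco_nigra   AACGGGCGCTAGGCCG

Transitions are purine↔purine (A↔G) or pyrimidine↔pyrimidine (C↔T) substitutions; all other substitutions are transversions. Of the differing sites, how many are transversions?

Differing sites — 3:T/C (Ti); 4:T/G (Tv); 11:G/A (Ti); 14:T/C (Ti).
Of the 4 differences, 3 transitions and 1 transversion, so the answer is 1.

1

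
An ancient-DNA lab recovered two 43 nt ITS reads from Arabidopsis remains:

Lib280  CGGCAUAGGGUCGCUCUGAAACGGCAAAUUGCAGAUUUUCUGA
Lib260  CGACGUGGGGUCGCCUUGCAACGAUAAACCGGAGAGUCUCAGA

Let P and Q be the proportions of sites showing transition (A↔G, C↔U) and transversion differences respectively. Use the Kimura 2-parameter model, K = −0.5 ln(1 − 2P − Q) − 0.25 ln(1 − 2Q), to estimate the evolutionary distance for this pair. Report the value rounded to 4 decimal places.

0.4598

Mismatches occur at site 3 (G→A, transition), site 5 (A→G, transition), site 7 (A→G, transition), site 15 (U→C, transition), site 16 (C→U, transition), site 19 (A→C, transversion), site 24 (G→A, transition), site 25 (C→U, transition), site 29 (U→C, transition), site 30 (U→C, transition), site 32 (C→G, transversion), site 36 (U→G, transversion), site 38 (U→C, transition), site 41 (U→A, transversion).
Of the 14 differences, 10 transitions and 4 transversions over 43 sites: P = 10/43 = 0.232558, Q = 4/43 = 0.093023.
d = −0.5·ln(0.441861) − 0.25·ln(0.813954) = −0.5·(-0.816760) − 0.25·(-0.205851) = 0.4598.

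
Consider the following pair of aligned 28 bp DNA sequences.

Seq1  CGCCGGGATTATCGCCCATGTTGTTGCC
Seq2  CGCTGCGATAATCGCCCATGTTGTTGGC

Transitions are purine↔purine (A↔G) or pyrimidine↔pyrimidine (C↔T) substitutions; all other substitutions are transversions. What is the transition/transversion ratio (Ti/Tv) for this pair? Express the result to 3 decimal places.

0.333

The sequences differ at positions 4 (C/T, transition), 6 (G/C, transversion), 10 (T/A, transversion), 27 (C/G, transversion).
Of the 4 differences, 1 transition and 3 transversions, so Ti/Tv = 1/3 = 0.333.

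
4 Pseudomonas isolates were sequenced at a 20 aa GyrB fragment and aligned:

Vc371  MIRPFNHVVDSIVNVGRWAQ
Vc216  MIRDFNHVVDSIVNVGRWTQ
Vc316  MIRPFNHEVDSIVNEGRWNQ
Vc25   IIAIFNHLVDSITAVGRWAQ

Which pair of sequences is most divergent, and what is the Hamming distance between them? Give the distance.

Pairwise Hamming distances:
  Vc371 vs Vc216: 2
  Vc371 vs Vc316: 3
  Vc371 vs Vc25: 6
  Vc216 vs Vc316: 4
  Vc216 vs Vc25: 7
  Vc316 vs Vc25: 8
The largest is 8, between Vc316 and Vc25.

8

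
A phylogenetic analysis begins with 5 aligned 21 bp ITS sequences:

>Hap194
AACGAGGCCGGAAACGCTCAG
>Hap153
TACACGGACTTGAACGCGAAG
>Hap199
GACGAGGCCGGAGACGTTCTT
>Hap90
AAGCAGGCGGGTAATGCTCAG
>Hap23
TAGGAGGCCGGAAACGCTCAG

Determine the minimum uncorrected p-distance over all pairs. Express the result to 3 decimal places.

0.095

Pairwise Hamming distances:
  Hap194 vs Hap153: 9
  Hap194 vs Hap199: 5
  Hap194 vs Hap90: 5
  Hap194 vs Hap23: 2
  Hap153 vs Hap199: 13
  Hap153 vs Hap90: 12
  Hap153 vs Hap23: 9
  Hap199 vs Hap90: 10
  Hap199 vs Hap23: 6
  Hap90 vs Hap23: 5
The smallest is 2 mismatches, between Hap194 and Hap23; p = 2/21 = 0.095.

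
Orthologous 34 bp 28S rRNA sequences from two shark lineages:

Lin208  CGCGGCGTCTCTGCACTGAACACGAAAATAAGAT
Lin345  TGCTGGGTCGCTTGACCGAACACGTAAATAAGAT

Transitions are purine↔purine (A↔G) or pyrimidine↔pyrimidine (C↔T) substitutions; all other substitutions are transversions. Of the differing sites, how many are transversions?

The sequences differ at positions 1 (C/T, transition), 4 (G/T, transversion), 6 (C/G, transversion), 10 (T/G, transversion), 13 (G/T, transversion), 14 (C/G, transversion), 17 (T/C, transition), 25 (A/T, transversion).
Of the 8 differences, 2 transitions and 6 transversions, so the answer is 6.

6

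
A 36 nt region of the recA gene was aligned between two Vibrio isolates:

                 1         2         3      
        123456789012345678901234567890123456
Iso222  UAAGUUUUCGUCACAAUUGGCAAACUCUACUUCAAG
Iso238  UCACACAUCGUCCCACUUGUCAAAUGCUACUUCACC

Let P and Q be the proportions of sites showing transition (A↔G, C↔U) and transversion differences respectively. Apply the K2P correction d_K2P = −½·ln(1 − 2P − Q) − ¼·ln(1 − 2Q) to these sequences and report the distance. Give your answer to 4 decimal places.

Differing sites — 2:A/C (Tv); 4:G/C (Tv); 5:U/A (Tv); 6:U/C (Ti); 7:U/A (Tv); 13:A/C (Tv); 16:A/C (Tv); 20:G/U (Tv); 25:C/U (Ti); 26:U/G (Tv); 35:A/C (Tv); 36:G/C (Tv).
Of the 12 differences, 2 transitions and 10 transversions over 36 sites: P = 2/36 = 0.055556, Q = 10/36 = 0.277778.
d = −0.5·ln(0.611110) − 0.25·ln(0.444444) = −0.5·(-0.492478) − 0.25·(-0.810931) = 0.4490.

0.4490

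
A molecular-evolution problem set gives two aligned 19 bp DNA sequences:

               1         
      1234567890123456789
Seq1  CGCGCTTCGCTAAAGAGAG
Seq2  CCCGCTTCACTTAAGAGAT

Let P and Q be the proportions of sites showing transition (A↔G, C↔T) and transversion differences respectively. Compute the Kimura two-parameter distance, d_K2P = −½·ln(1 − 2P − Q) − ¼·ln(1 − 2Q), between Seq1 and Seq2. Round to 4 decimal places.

Differing sites — 2:G/C (Tv); 9:G/A (Ti); 12:A/T (Tv); 19:G/T (Tv).
Of the 4 differences, 1 transition and 3 transversions over 19 sites: P = 1/19 = 0.052632, Q = 3/19 = 0.157895.
d = −0.5·ln(0.736841) − 0.25·ln(0.684210) = −0.5·(-0.305383) − 0.25·(-0.379490) = 0.2476.

0.2476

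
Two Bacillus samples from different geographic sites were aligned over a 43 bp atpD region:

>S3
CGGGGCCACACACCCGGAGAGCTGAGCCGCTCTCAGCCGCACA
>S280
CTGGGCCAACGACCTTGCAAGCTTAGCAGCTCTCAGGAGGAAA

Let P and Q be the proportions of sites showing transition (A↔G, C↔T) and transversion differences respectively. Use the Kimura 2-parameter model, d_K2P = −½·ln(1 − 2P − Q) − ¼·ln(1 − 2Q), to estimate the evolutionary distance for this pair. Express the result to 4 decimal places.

Mismatches occur at site 2 (G/T, transversion), site 9 (C/A, transversion), site 10 (A/C, transversion), site 11 (C/G, transversion), site 15 (C/T, transition), site 16 (G/T, transversion), site 18 (A/C, transversion), site 19 (G/A, transition), site 24 (G/T, transversion), site 28 (C/A, transversion), site 37 (C/G, transversion), site 38 (C/A, transversion), site 40 (C/G, transversion), site 42 (C/A, transversion).
Of the 14 differences, 2 transitions and 12 transversions over 43 sites: P = 2/43 = 0.046512, Q = 12/43 = 0.279070.
d = −0.5·ln(0.627906) − 0.25·ln(0.441860) = −0.5·(-0.465365) − 0.25·(-0.816762) = 0.4369.

0.4369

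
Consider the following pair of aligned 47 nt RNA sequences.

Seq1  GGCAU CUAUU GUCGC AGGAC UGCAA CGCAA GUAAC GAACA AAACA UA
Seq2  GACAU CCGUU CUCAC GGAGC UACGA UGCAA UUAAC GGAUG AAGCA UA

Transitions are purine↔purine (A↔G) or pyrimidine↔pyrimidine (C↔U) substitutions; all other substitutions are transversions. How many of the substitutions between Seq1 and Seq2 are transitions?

14

Mismatches occur at site 2 (G↔A, transition), site 7 (U↔C, transition), site 8 (A↔G, transition), site 11 (G↔C, transversion), site 14 (G↔A, transition), site 16 (A↔G, transition), site 18 (G↔A, transition), site 19 (A↔G, transition), site 22 (G↔A, transition), site 24 (A↔G, transition), site 26 (C↔U, transition), site 31 (G↔U, transversion), site 37 (A↔G, transition), site 39 (C↔U, transition), site 40 (A↔G, transition), site 43 (A↔G, transition).
Of the 16 differences, 14 transitions and 2 transversions, so the answer is 14.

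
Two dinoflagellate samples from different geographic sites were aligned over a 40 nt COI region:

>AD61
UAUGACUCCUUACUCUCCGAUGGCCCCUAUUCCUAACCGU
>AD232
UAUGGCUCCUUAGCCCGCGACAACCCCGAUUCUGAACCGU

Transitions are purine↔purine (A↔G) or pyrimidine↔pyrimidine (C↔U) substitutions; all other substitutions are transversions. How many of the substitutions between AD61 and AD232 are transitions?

7

Mismatches occur at site 5 (A↔G, transition), site 13 (C↔G, transversion), site 14 (U↔C, transition), site 16 (U↔C, transition), site 17 (C↔G, transversion), site 21 (U↔C, transition), site 22 (G↔A, transition), site 23 (G↔A, transition), site 28 (U↔G, transversion), site 33 (C↔U, transition), site 34 (U↔G, transversion).
Of the 11 differences, 7 transitions and 4 transversions, so the answer is 7.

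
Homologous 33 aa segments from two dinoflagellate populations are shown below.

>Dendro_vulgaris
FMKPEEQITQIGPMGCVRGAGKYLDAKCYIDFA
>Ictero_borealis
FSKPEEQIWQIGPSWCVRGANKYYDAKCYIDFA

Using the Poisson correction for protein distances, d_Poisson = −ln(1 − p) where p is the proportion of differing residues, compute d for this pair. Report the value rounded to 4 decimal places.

Differing sites — 2:M/S; 9:T/W; 14:M/S; 15:G/W; 21:G/N; 24:L/Y.
p = 6/33 = 0.181818.
d = −ln(1 − 0.181818) = −ln(0.818182) = 0.2007.

0.2007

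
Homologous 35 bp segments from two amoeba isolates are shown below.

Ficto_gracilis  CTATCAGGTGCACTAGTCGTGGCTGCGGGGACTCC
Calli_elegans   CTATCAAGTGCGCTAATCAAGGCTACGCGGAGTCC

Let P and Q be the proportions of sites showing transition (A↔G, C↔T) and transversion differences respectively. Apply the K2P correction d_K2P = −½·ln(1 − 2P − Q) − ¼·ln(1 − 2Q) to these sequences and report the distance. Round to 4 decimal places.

Differing sites — 7:G/A (Ti); 12:A/G (Ti); 16:G/A (Ti); 19:G/A (Ti); 20:T/A (Tv); 25:G/A (Ti); 28:G/C (Tv); 32:C/G (Tv).
Of the 8 differences, 5 transitions and 3 transversions over 35 sites: P = 5/35 = 0.142857, Q = 3/35 = 0.085714.
d = −0.5·ln(0.628572) − 0.25·ln(0.828572) = −0.5·(-0.464305) − 0.25·(-0.188052) = 0.2792.

0.2792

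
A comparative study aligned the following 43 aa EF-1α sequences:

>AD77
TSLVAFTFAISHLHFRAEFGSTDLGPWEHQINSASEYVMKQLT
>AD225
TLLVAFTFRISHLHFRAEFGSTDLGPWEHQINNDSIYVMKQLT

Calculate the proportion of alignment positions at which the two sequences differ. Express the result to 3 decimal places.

0.116

The sequences differ at positions 2 (S/L), 9 (A/R), 33 (S/N), 34 (A/D), 36 (E/I).
There are 5 differences over 43 sites, so p = 5/43 = 0.116.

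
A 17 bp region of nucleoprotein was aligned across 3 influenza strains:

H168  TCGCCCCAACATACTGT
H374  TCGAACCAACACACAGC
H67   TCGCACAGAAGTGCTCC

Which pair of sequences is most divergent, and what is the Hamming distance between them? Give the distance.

9

Pairwise Hamming distances:
  H168 vs H374: 5
  H168 vs H67: 8
  H374 vs H67: 9
The largest is 9, between H374 and H67.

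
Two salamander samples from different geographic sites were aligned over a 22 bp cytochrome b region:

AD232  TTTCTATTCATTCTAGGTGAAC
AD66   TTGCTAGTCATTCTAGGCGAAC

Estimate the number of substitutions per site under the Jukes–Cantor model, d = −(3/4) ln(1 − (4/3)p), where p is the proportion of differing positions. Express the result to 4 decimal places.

The sequences differ at positions 3 (T/G), 7 (T/G), 18 (T/C).
p = 3/22 = 0.136364.
d = −0.75 · ln(1 − (4/3)·0.136364) = −0.75 · ln(0.818181) = −0.75 · (-0.200672) = 0.1505.

0.1505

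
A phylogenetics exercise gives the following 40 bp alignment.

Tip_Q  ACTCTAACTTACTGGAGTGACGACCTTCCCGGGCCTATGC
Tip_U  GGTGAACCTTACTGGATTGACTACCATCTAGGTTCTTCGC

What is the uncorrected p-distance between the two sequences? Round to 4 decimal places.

0.3500

The sequences differ at positions 1 (A/G), 2 (C/G), 4 (C/G), 5 (T/A), 7 (A/C), 17 (G/T), 22 (G/T), 26 (T/A), 29 (C/T), 30 (C/A), 33 (G/T), 34 (C/T), 37 (A/T), 38 (T/C).
There are 14 differences over 40 sites, so p = 14/40 = 0.3500.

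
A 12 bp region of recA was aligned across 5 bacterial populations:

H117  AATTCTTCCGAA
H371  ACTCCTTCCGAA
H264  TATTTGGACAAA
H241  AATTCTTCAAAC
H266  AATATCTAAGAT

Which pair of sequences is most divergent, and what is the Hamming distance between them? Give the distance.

Pairwise Hamming distances:
  H117 vs H371: 2
  H117 vs H264: 6
  H117 vs H241: 3
  H117 vs H266: 6
  H371 vs H264: 8
  H371 vs H241: 5
  H371 vs H266: 7
  H264 vs H241: 7
  H264 vs H266: 7
  H241 vs H266: 6
The largest is 8, between H371 and H264.

8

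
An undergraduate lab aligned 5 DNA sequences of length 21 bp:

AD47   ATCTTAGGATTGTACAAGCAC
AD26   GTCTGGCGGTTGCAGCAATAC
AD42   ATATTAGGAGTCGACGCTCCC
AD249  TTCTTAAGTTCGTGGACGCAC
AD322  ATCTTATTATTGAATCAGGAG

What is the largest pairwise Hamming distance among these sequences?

15

Pairwise Hamming distances:
  AD47 vs AD26: 10
  AD47 vs AD42: 8
  AD47 vs AD249: 7
  AD47 vs AD322: 7
  AD26 vs AD42: 15
  AD26 vs AD249: 12
  AD26 vs AD322: 11
  AD42 vs AD249: 13
  AD42 vs AD322: 13
  AD249 vs AD322: 12
The largest is 15, between AD26 and AD42.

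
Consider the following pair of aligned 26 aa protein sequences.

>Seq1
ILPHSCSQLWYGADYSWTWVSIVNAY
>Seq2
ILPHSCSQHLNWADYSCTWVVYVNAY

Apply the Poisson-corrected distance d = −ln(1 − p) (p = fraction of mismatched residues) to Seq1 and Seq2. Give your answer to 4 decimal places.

0.3137

Differing sites — 9:L/H; 10:W/L; 11:Y/N; 12:G/W; 17:W/C; 21:S/V; 22:I/Y.
p = 7/26 = 0.269231.
d = −ln(1 − 0.269231) = −ln(0.730769) = 0.3137.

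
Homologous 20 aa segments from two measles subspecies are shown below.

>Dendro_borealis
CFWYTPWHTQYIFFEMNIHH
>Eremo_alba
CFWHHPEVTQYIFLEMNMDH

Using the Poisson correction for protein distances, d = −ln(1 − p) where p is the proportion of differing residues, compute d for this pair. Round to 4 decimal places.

0.4308

Mismatches occur at site 4 (Y↔H), site 5 (T↔H), site 7 (W↔E), site 8 (H↔V), site 14 (F↔L), site 18 (I↔M), site 19 (H↔D).
p = 7/20 = 0.350000.
d = −ln(1 − 0.350000) = −ln(0.650000) = 0.4308.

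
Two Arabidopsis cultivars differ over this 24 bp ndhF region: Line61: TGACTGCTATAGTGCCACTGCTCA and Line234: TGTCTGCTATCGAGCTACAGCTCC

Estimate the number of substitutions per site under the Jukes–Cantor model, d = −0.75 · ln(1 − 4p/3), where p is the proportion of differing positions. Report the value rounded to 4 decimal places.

0.3041

Differing sites — 3:A/T; 11:A/C; 13:T/A; 16:C/T; 19:T/A; 24:A/C.
p = 6/24 = 0.250000.
d = −0.75 · ln(1 − (4/3)·0.250000) = −0.75 · ln(0.666667) = −0.75 · (-0.405465) = 0.3041.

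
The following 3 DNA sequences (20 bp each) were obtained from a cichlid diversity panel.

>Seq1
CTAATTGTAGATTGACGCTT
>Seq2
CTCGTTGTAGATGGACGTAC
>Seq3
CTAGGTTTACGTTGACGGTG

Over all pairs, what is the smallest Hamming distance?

Pairwise Hamming distances:
  Seq1 vs Seq2: 6
  Seq1 vs Seq3: 7
  Seq2 vs Seq3: 9
The smallest is 6, between Seq1 and Seq2.

6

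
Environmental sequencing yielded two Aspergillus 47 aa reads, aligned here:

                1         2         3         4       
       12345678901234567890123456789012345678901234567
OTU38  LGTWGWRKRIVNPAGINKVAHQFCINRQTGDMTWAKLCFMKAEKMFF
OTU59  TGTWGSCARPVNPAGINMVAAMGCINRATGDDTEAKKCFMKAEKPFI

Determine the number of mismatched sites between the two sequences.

Mismatches occur at site 1 (L/T), site 6 (W/S), site 7 (R/C), site 8 (K/A), site 10 (I/P), site 18 (K/M), site 21 (H/A), site 22 (Q/M), site 23 (F/G), site 28 (Q/A), site 32 (M/D), site 34 (W/E), site 37 (L/K), site 45 (M/P), site 47 (F/I).
That gives 15 mismatches out of 47 aligned sites, so the Hamming distance is 15.

15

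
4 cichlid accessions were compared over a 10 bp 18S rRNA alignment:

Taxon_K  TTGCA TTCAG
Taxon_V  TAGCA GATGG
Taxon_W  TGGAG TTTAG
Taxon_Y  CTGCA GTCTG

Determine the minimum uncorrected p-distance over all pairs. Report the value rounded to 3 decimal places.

0.300

Pairwise Hamming distances:
  Taxon_K vs Taxon_V: 5
  Taxon_K vs Taxon_W: 4
  Taxon_K vs Taxon_Y: 3
  Taxon_V vs Taxon_W: 6
  Taxon_V vs Taxon_Y: 5
  Taxon_W vs Taxon_Y: 7
The smallest is 3 mismatches, between Taxon_K and Taxon_Y; p = 3/10 = 0.300.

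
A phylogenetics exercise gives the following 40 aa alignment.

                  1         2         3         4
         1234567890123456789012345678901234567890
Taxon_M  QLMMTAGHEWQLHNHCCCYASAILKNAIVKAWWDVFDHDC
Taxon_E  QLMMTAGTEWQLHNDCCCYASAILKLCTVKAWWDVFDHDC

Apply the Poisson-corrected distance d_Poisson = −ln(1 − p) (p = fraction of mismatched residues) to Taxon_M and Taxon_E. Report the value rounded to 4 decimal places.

Mismatches occur at site 8 (H→T), site 15 (H→D), site 26 (N→L), site 27 (A→C), site 28 (I→T).
p = 5/40 = 0.125000.
d = −ln(1 − 0.125000) = −ln(0.875000) = 0.1335.

0.1335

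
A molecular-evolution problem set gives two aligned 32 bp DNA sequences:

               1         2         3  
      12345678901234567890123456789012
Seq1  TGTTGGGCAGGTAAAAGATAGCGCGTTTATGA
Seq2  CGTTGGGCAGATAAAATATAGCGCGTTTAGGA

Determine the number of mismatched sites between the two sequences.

Differing sites — 1:T/C; 11:G/A; 17:G/T; 30:T/G.
That gives 4 mismatches out of 32 aligned sites, so the Hamming distance is 4.

4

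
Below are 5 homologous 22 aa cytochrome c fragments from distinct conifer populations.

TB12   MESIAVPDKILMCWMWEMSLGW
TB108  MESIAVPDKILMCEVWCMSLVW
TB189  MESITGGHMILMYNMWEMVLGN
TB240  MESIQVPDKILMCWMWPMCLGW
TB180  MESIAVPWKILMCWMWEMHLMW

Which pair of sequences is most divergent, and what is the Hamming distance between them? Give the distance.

Pairwise Hamming distances:
  TB12 vs TB108: 4
  TB12 vs TB189: 9
  TB12 vs TB240: 3
  TB12 vs TB180: 3
  TB108 vs TB189: 12
  TB108 vs TB240: 6
  TB108 vs TB180: 6
  TB189 vs TB240: 10
  TB189 vs TB180: 10
  TB240 vs TB180: 5
The largest is 12, between TB108 and TB189.

12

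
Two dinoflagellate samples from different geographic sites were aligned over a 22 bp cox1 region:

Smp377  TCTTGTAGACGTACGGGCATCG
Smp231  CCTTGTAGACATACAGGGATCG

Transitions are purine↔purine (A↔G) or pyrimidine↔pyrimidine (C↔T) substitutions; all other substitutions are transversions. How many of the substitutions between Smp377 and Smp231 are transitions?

Differing sites — 1:T/C (Ti); 11:G/A (Ti); 15:G/A (Ti); 18:C/G (Tv).
Of the 4 differences, 3 transitions and 1 transversion, so the answer is 3.

3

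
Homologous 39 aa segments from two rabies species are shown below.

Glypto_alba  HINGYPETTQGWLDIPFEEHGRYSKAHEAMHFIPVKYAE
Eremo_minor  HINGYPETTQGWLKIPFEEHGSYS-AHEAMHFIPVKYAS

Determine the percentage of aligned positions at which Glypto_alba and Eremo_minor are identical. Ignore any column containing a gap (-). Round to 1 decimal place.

Excluding the 1 gap column leaves 38 comparable sites.
Differing sites — 14:D/K; 22:R/S; 39:E/S.
35 of the 38 comparable sites match, so the percent identity is 35/38 × 100 = 92.1%.

92.1%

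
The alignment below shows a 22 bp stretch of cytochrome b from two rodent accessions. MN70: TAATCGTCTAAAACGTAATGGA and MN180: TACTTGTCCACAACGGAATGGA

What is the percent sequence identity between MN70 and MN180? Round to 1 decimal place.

The sequences differ at positions 3 (A/C), 5 (C/T), 9 (T/C), 11 (A/C), 16 (T/G).
17 of the 22 sites match, so the percent identity is 17/22 × 100 = 77.3%.

77.3%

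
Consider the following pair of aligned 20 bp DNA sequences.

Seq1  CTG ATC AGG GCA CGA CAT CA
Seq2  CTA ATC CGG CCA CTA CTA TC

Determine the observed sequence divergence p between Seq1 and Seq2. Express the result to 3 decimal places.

0.400

Differing sites — 3:G/A; 7:A/C; 10:G/C; 14:G/T; 17:A/T; 18:T/A; 19:C/T; 20:A/C.
There are 8 differences over 20 sites, so p = 8/20 = 0.400.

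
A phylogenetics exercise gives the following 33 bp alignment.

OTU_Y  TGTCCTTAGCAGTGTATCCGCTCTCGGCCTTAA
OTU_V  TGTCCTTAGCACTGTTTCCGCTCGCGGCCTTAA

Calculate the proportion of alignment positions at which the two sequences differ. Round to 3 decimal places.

0.091

The sequences differ at positions 12 (G/C), 16 (A/T), 24 (T/G).
There are 3 differences over 33 sites, so p = 3/33 = 0.091.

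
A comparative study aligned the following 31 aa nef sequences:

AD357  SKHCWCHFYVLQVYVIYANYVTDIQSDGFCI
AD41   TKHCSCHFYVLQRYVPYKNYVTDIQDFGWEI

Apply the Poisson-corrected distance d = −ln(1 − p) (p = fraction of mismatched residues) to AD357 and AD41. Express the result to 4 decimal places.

0.3429

Mismatches occur at site 1 (S↔T), site 5 (W↔S), site 13 (V↔R), site 16 (I↔P), site 18 (A↔K), site 26 (S↔D), site 27 (D↔F), site 29 (F↔W), site 30 (C↔E).
p = 9/31 = 0.290323.
d = −ln(1 − 0.290323) = −ln(0.709677) = 0.3429.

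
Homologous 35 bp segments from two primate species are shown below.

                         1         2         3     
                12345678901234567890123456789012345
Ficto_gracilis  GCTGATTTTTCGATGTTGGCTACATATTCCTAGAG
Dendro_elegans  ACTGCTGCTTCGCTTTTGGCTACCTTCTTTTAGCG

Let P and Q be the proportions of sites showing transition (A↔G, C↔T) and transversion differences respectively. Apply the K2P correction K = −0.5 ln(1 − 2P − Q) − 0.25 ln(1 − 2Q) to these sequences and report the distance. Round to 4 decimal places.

Differing sites — 1:G/A (Ti); 5:A/C (Tv); 7:T/G (Tv); 8:T/C (Ti); 13:A/C (Tv); 15:G/T (Tv); 24:A/C (Tv); 26:A/T (Tv); 27:T/C (Ti); 29:C/T (Ti); 30:C/T (Ti); 34:A/C (Tv).
Of the 12 differences, 5 transitions and 7 transversions over 35 sites: P = 5/35 = 0.142857, Q = 7/35 = 0.200000.
d = −0.5·ln(0.514286) − 0.25·ln(0.600000) = −0.5·(-0.664976) − 0.25·(-0.510826) = 0.4602.

0.4602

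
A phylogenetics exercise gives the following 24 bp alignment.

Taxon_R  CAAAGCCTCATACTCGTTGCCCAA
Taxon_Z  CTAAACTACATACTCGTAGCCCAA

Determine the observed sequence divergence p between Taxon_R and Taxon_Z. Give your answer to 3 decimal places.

0.208

The sequences differ at positions 2 (A/T), 5 (G/A), 7 (C/T), 8 (T/A), 18 (T/A).
There are 5 differences over 24 sites, so p = 5/24 = 0.208.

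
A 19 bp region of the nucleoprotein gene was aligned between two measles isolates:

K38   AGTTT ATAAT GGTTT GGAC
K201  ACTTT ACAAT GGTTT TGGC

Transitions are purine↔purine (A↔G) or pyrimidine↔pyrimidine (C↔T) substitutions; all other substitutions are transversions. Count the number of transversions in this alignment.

2

Differing sites — 2:G/C (Tv); 7:T/C (Ti); 16:G/T (Tv); 18:A/G (Ti).
Of the 4 differences, 2 transitions and 2 transversions, so the answer is 2.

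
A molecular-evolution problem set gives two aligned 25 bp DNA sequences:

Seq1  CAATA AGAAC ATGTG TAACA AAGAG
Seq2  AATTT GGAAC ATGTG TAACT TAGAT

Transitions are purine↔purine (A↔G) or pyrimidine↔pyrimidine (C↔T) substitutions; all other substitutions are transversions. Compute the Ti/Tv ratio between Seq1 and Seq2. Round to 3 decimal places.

0.167

The sequences differ at positions 1 (C/A, transversion), 3 (A/T, transversion), 5 (A/T, transversion), 6 (A/G, transition), 20 (A/T, transversion), 21 (A/T, transversion), 25 (G/T, transversion).
Of the 7 differences, 1 transition and 6 transversions, so Ti/Tv = 1/6 = 0.167.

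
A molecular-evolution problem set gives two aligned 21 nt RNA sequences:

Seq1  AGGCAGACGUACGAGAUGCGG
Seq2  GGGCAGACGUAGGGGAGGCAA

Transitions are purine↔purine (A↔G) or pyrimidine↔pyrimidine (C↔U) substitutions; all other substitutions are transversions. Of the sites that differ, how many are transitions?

Mismatches occur at site 1 (A→G, transition), site 12 (C→G, transversion), site 14 (A→G, transition), site 17 (U→G, transversion), site 20 (G→A, transition), site 21 (G→A, transition).
Of the 6 differences, 4 transitions and 2 transversions, so the answer is 4.

4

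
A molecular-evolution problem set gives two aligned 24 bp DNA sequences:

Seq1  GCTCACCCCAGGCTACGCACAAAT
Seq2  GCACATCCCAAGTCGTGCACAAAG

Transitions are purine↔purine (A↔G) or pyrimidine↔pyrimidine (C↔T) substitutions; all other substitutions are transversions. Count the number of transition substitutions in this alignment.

6

The sequences differ at positions 3 (T/A, transversion), 6 (C/T, transition), 11 (G/A, transition), 13 (C/T, transition), 14 (T/C, transition), 15 (A/G, transition), 16 (C/T, transition), 24 (T/G, transversion).
Of the 8 differences, 6 transitions and 2 transversions, so the answer is 6.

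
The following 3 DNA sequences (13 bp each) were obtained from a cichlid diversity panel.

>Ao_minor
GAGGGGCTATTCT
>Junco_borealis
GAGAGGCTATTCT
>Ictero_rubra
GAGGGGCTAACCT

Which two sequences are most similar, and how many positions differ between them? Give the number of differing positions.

Pairwise Hamming distances:
  Ao_minor vs Junco_borealis: 1
  Ao_minor vs Ictero_rubra: 2
  Junco_borealis vs Ictero_rubra: 3
The smallest is 1, between Ao_minor and Junco_borealis.

1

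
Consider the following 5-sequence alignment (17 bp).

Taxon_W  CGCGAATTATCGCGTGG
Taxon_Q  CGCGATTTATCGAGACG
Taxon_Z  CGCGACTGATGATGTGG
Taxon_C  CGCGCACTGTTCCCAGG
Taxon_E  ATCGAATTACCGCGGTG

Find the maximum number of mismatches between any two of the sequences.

Pairwise Hamming distances:
  Taxon_W vs Taxon_Q: 4
  Taxon_W vs Taxon_Z: 5
  Taxon_W vs Taxon_C: 7
  Taxon_W vs Taxon_E: 5
  Taxon_Q vs Taxon_Z: 7
  Taxon_Q vs Taxon_C: 9
  Taxon_Q vs Taxon_E: 7
  Taxon_Z vs Taxon_C: 10
  Taxon_Z vs Taxon_E: 10
  Taxon_C vs Taxon_E: 11
The largest is 11, between Taxon_C and Taxon_E.

11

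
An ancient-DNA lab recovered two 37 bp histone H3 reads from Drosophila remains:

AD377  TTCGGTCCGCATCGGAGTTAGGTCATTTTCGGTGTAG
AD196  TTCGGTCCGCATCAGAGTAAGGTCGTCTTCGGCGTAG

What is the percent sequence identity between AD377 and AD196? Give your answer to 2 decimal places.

86.49%

The sequences differ at positions 14 (G/A), 19 (T/A), 25 (A/G), 27 (T/C), 33 (T/C).
32 of the 37 sites match, so the percent identity is 32/37 × 100 = 86.49%.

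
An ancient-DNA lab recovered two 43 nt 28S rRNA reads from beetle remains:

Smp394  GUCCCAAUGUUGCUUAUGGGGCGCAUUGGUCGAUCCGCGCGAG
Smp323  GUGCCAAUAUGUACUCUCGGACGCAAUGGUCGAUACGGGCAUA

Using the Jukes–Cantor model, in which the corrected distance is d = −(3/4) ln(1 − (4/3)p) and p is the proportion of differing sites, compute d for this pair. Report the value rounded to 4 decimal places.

0.4693

Differing sites — 3:C/G; 9:G/A; 11:U/G; 12:G/U; 13:C/A; 14:U/C; 16:A/C; 18:G/C; 21:G/A; 26:U/A; 35:C/A; 38:C/G; 41:G/A; 42:A/U; 43:G/A.
p = 15/43 = 0.348837.
d = −0.75 · ln(1 − (4/3)·0.348837) = −0.75 · ln(0.534884) = −0.75 · (-0.625705) = 0.4693.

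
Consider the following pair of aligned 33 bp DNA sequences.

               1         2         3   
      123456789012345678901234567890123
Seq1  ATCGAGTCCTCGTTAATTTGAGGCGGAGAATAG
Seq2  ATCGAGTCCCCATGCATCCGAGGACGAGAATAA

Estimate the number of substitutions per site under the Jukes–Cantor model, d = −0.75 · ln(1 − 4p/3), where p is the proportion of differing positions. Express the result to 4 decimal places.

The sequences differ at positions 10 (T/C), 12 (G/A), 14 (T/G), 15 (A/C), 18 (T/C), 19 (T/C), 24 (C/A), 25 (G/C), 33 (G/A).
p = 9/33 = 0.272727.
d = −0.75 · ln(1 − (4/3)·0.272727) = −0.75 · ln(0.636364) = −0.75 · (-0.451985) = 0.3390.

0.3390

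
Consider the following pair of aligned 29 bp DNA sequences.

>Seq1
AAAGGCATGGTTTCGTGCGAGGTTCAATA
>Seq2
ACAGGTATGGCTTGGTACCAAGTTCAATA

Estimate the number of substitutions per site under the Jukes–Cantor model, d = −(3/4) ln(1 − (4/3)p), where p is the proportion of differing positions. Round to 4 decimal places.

Mismatches occur at site 2 (A↔C), site 6 (C↔T), site 11 (T↔C), site 14 (C↔G), site 17 (G↔A), site 19 (G↔C), site 21 (G↔A).
p = 7/29 = 0.241379.
d = −0.75 · ln(1 − (4/3)·0.241379) = −0.75 · ln(0.678161) = −0.75 · (-0.388371) = 0.2913.

0.2913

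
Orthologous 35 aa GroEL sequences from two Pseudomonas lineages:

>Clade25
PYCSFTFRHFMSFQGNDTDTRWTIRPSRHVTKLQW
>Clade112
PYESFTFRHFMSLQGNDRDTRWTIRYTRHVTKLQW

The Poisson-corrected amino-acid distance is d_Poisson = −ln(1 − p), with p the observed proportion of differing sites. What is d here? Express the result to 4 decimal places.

0.1542

The sequences differ at positions 3 (C/E), 13 (F/L), 18 (T/R), 26 (P/Y), 27 (S/T).
p = 5/35 = 0.142857.
d = −ln(1 − 0.142857) = −ln(0.857143) = 0.1542.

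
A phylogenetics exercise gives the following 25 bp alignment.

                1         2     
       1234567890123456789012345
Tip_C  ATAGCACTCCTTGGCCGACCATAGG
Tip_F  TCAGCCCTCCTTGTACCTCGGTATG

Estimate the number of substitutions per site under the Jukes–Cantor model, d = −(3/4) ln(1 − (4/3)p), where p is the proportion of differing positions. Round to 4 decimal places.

0.5716

Mismatches occur at site 1 (A/T), site 2 (T/C), site 6 (A/C), site 14 (G/T), site 15 (C/A), site 17 (G/C), site 18 (A/T), site 20 (C/G), site 21 (A/G), site 24 (G/T).
p = 10/25 = 0.400000.
d = −0.75 · ln(1 − (4/3)·0.400000) = −0.75 · ln(0.466667) = −0.75 · (-0.762139) = 0.5716.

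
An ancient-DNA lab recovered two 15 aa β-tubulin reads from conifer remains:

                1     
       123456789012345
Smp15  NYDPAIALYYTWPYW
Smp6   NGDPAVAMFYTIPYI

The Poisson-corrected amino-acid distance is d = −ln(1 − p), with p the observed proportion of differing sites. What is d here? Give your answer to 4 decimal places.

0.5108

The sequences differ at positions 2 (Y/G), 6 (I/V), 8 (L/M), 9 (Y/F), 12 (W/I), 15 (W/I).
p = 6/15 = 0.400000.
d = −ln(1 − 0.400000) = −ln(0.600000) = 0.5108.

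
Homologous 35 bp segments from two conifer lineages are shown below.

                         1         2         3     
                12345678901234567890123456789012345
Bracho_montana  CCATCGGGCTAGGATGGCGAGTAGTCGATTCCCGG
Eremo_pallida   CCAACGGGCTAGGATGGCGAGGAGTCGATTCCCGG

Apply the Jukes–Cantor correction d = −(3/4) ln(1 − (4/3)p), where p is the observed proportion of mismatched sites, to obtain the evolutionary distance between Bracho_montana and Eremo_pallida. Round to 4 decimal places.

0.0594

The sequences differ at positions 4 (T/A), 22 (T/G).
p = 2/35 = 0.057143.
d = −0.75 · ln(1 − (4/3)·0.057143) = −0.75 · ln(0.923809) = −0.75 · (-0.079250) = 0.0594.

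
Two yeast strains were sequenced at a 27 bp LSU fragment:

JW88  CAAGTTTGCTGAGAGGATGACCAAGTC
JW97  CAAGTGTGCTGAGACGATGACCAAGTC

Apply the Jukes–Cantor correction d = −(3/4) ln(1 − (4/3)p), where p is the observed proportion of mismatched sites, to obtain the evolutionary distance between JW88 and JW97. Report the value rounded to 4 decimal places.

Differing sites — 6:T/G; 15:G/C.
p = 2/27 = 0.074074.
d = −0.75 · ln(1 − (4/3)·0.074074) = −0.75 · ln(0.901235) = −0.75 · (-0.103989) = 0.0780.

0.0780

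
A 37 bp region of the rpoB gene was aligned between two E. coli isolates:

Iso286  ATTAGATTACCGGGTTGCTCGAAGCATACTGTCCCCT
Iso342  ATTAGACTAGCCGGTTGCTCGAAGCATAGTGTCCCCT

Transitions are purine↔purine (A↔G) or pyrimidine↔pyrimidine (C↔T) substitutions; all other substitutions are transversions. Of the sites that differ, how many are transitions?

1

Mismatches occur at site 7 (T→C, transition), site 10 (C→G, transversion), site 12 (G→C, transversion), site 29 (C→G, transversion).
Of the 4 differences, 1 transition and 3 transversions, so the answer is 1.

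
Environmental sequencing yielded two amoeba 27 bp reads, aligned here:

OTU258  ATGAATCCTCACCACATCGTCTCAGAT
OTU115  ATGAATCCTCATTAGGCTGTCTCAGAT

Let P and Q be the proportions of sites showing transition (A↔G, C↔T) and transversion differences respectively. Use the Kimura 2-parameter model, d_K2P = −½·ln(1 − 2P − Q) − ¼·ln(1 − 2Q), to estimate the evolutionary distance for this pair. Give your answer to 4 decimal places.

0.2809

Mismatches occur at site 12 (C/T, transition), site 13 (C/T, transition), site 15 (C/G, transversion), site 16 (A/G, transition), site 17 (T/C, transition), site 18 (C/T, transition).
Of the 6 differences, 5 transitions and 1 transversion over 27 sites: P = 5/27 = 0.185185, Q = 1/27 = 0.037037.
d = −0.5·ln(0.592593) − 0.25·ln(0.925926) = −0.5·(-0.523247) − 0.25·(-0.076961) = 0.2809.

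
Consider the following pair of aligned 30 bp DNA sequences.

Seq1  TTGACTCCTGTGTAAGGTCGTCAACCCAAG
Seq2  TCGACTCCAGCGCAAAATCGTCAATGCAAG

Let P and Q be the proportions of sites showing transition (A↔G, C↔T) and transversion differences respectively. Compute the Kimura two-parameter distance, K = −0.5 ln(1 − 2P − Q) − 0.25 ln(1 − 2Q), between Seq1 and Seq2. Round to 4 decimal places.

Mismatches occur at site 2 (T→C, transition), site 9 (T→A, transversion), site 11 (T→C, transition), site 13 (T→C, transition), site 16 (G→A, transition), site 17 (G→A, transition), site 25 (C→T, transition), site 26 (C→G, transversion).
Of the 8 differences, 6 transitions and 2 transversions over 30 sites: P = 6/30 = 0.200000, Q = 2/30 = 0.066667.
d = −0.5·ln(0.533333) − 0.25·ln(0.866666) = −0.5·(-0.628609) − 0.25·(-0.143102) = 0.3501.

0.3501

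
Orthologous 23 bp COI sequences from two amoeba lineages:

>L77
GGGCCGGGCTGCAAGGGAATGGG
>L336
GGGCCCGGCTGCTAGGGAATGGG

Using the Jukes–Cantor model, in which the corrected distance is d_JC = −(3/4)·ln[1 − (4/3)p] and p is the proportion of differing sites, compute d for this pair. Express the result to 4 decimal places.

Mismatches occur at site 6 (G/C), site 13 (A/T).
p = 2/23 = 0.086957.
d = −0.75 · ln(1 − (4/3)·0.086957) = −0.75 · ln(0.884057) = −0.75 · (-0.123234) = 0.0924.

0.0924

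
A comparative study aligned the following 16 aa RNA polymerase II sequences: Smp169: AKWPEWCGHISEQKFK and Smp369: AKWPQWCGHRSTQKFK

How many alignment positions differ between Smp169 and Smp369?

The sequences differ at positions 5 (E/Q), 10 (I/R), 12 (E/T).
That gives 3 mismatches out of 16 aligned sites, so the Hamming distance is 3.

3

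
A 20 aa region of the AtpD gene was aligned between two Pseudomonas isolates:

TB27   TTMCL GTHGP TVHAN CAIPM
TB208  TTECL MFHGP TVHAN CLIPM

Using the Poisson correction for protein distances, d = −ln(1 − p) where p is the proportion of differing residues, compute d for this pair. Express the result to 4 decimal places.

Differing sites — 3:M/E; 6:G/M; 7:T/F; 17:A/L.
p = 4/20 = 0.200000.
d = −ln(1 − 0.200000) = −ln(0.800000) = 0.2231.

0.2231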